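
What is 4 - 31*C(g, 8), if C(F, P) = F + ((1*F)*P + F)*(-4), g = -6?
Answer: -6506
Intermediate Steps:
C(F, P) = -3*F - 4*F*P (C(F, P) = F + (F*P + F)*(-4) = F + (F + F*P)*(-4) = F + (-4*F - 4*F*P) = -3*F - 4*F*P)
4 - 31*C(g, 8) = 4 - (-31)*(-6)*(3 + 4*8) = 4 - (-31)*(-6)*(3 + 32) = 4 - (-31)*(-6)*35 = 4 - 31*210 = 4 - 6510 = -6506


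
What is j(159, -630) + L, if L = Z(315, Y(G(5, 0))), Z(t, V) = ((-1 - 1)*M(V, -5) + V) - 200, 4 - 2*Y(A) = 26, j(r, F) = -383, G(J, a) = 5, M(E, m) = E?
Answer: -572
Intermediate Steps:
Y(A) = -11 (Y(A) = 2 - ½*26 = 2 - 13 = -11)
Z(t, V) = -200 - V (Z(t, V) = ((-1 - 1)*V + V) - 200 = (-2*V + V) - 200 = -V - 200 = -200 - V)
L = -189 (L = -200 - 1*(-11) = -200 + 11 = -189)
j(159, -630) + L = -383 - 189 = -572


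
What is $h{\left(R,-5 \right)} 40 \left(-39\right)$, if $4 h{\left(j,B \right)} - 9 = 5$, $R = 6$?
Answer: $-5460$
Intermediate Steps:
$h{\left(j,B \right)} = \frac{7}{2}$ ($h{\left(j,B \right)} = \frac{9}{4} + \frac{1}{4} \cdot 5 = \frac{9}{4} + \frac{5}{4} = \frac{7}{2}$)
$h{\left(R,-5 \right)} 40 \left(-39\right) = \frac{7}{2} \cdot 40 \left(-39\right) = 140 \left(-39\right) = -5460$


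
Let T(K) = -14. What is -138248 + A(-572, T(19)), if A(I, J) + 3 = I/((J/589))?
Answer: -799303/7 ≈ -1.1419e+5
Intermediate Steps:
A(I, J) = -3 + 589*I/J (A(I, J) = -3 + I/((J/589)) = -3 + I*(589/J) = -3 + 589*I/J)
-138248 + A(-572, T(19)) = -138248 + (-3 + 589*(-572)/(-14)) = -138248 + (-3 + 589*(-572)*(-1/14)) = -138248 + (-3 + 168454/7) = -138248 + 168433/7 = -799303/7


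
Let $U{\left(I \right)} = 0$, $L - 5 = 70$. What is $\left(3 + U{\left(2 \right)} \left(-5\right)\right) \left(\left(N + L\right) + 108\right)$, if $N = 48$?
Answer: $693$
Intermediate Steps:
$L = 75$ ($L = 5 + 70 = 75$)
$\left(3 + U{\left(2 \right)} \left(-5\right)\right) \left(\left(N + L\right) + 108\right) = \left(3 + 0 \left(-5\right)\right) \left(\left(48 + 75\right) + 108\right) = \left(3 + 0\right) \left(123 + 108\right) = 3 \cdot 231 = 693$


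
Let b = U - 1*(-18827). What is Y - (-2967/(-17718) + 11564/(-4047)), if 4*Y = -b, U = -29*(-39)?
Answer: -59596324444/11950791 ≈ -4986.8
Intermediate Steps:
U = 1131
b = 19958 (b = 1131 - 1*(-18827) = 1131 + 18827 = 19958)
Y = -9979/2 (Y = (-1*19958)/4 = (¼)*(-19958) = -9979/2 ≈ -4989.5)
Y - (-2967/(-17718) + 11564/(-4047)) = -9979/2 - (-2967/(-17718) + 11564/(-4047)) = -9979/2 - (-2967*(-1/17718) + 11564*(-1/4047)) = -9979/2 - (989/5906 - 11564/4047) = -9979/2 - 1*(-64294501/23901582) = -9979/2 + 64294501/23901582 = -59596324444/11950791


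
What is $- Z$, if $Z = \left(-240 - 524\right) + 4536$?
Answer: $-3772$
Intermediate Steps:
$Z = 3772$ ($Z = \left(-240 - 524\right) + 4536 = -764 + 4536 = 3772$)
$- Z = \left(-1\right) 3772 = -3772$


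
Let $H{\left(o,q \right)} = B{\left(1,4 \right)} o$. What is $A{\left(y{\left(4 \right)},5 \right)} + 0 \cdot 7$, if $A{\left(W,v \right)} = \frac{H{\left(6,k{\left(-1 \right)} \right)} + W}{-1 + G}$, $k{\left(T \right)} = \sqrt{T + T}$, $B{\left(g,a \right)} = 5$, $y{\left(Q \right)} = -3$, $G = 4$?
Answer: $9$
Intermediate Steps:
$k{\left(T \right)} = \sqrt{2} \sqrt{T}$ ($k{\left(T \right)} = \sqrt{2 T} = \sqrt{2} \sqrt{T}$)
$H{\left(o,q \right)} = 5 o$
$A{\left(W,v \right)} = 10 + \frac{W}{3}$ ($A{\left(W,v \right)} = \frac{5 \cdot 6 + W}{-1 + 4} = \frac{30 + W}{3} = \left(30 + W\right) \frac{1}{3} = 10 + \frac{W}{3}$)
$A{\left(y{\left(4 \right)},5 \right)} + 0 \cdot 7 = \left(10 + \frac{1}{3} \left(-3\right)\right) + 0 \cdot 7 = \left(10 - 1\right) + 0 = 9 + 0 = 9$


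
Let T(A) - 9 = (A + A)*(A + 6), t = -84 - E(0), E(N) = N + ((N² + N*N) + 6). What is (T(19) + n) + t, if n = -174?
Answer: 695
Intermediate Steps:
E(N) = 6 + N + 2*N² (E(N) = N + ((N² + N²) + 6) = N + (2*N² + 6) = N + (6 + 2*N²) = 6 + N + 2*N²)
t = -90 (t = -84 - (6 + 0 + 2*0²) = -84 - (6 + 0 + 2*0) = -84 - (6 + 0 + 0) = -84 - 1*6 = -84 - 6 = -90)
T(A) = 9 + 2*A*(6 + A) (T(A) = 9 + (A + A)*(A + 6) = 9 + (2*A)*(6 + A) = 9 + 2*A*(6 + A))
(T(19) + n) + t = ((9 + 2*19² + 12*19) - 174) - 90 = ((9 + 2*361 + 228) - 174) - 90 = ((9 + 722 + 228) - 174) - 90 = (959 - 174) - 90 = 785 - 90 = 695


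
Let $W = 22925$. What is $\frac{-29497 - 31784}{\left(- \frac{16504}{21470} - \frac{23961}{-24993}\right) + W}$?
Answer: $- \frac{5480561138085}{2050275051658} \approx -2.6731$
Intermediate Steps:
$\frac{-29497 - 31784}{\left(- \frac{16504}{21470} - \frac{23961}{-24993}\right) + W} = \frac{-29497 - 31784}{\left(- \frac{16504}{21470} - \frac{23961}{-24993}\right) + 22925} = - \frac{61281}{\left(\left(-16504\right) \frac{1}{21470} - - \frac{7987}{8331}\right) + 22925} = - \frac{61281}{\left(- \frac{8252}{10735} + \frac{7987}{8331}\right) + 22925} = - \frac{61281}{\frac{16993033}{89433285} + 22925} = - \frac{61281}{\frac{2050275051658}{89433285}} = \left(-61281\right) \frac{89433285}{2050275051658} = - \frac{5480561138085}{2050275051658}$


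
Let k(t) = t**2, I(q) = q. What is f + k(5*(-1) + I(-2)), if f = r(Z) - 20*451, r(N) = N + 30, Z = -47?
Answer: -8988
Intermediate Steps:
r(N) = 30 + N
f = -9037 (f = (30 - 47) - 20*451 = -17 - 9020 = -9037)
f + k(5*(-1) + I(-2)) = -9037 + (5*(-1) - 2)**2 = -9037 + (-5 - 2)**2 = -9037 + (-7)**2 = -9037 + 49 = -8988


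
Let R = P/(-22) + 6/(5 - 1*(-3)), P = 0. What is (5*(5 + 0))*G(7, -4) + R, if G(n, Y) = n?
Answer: 703/4 ≈ 175.75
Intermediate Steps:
R = ¾ (R = 0/(-22) + 6/(5 - 1*(-3)) = 0*(-1/22) + 6/(5 + 3) = 0 + 6/8 = 0 + 6*(⅛) = 0 + ¾ = ¾ ≈ 0.75000)
(5*(5 + 0))*G(7, -4) + R = (5*(5 + 0))*7 + ¾ = (5*5)*7 + ¾ = 25*7 + ¾ = 175 + ¾ = 703/4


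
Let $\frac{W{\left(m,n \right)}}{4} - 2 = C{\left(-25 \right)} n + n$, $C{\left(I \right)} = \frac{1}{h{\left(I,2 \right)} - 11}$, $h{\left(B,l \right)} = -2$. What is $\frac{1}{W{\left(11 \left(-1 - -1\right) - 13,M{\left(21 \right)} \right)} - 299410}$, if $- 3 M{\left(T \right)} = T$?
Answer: $- \frac{13}{3892562} \approx -3.3397 \cdot 10^{-6}$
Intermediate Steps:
$M{\left(T \right)} = - \frac{T}{3}$
$C{\left(I \right)} = - \frac{1}{13}$ ($C{\left(I \right)} = \frac{1}{-2 - 11} = \frac{1}{-13} = - \frac{1}{13}$)
$W{\left(m,n \right)} = 8 + \frac{48 n}{13}$ ($W{\left(m,n \right)} = 8 + 4 \left(- \frac{n}{13} + n\right) = 8 + 4 \frac{12 n}{13} = 8 + \frac{48 n}{13}$)
$\frac{1}{W{\left(11 \left(-1 - -1\right) - 13,M{\left(21 \right)} \right)} - 299410} = \frac{1}{\left(8 + \frac{48 \left(\left(- \frac{1}{3}\right) 21\right)}{13}\right) - 299410} = \frac{1}{\left(8 + \frac{48}{13} \left(-7\right)\right) - 299410} = \frac{1}{\left(8 - \frac{336}{13}\right) - 299410} = \frac{1}{- \frac{232}{13} - 299410} = \frac{1}{- \frac{3892562}{13}} = - \frac{13}{3892562}$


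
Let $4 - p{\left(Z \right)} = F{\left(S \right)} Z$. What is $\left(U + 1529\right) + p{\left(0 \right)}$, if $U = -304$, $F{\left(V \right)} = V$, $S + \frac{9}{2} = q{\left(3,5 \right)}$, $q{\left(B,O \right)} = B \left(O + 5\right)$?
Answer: $1229$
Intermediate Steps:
$q{\left(B,O \right)} = B \left(5 + O\right)$
$S = \frac{51}{2}$ ($S = - \frac{9}{2} + 3 \left(5 + 5\right) = - \frac{9}{2} + 3 \cdot 10 = - \frac{9}{2} + 30 = \frac{51}{2} \approx 25.5$)
$p{\left(Z \right)} = 4 - \frac{51 Z}{2}$
$\left(U + 1529\right) + p{\left(0 \right)} = \left(-304 + 1529\right) + \left(4 - 0\right) = 1225 + \left(4 + 0\right) = 1225 + 4 = 1229$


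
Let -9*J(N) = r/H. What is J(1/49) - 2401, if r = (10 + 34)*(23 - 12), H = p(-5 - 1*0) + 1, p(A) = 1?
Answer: -21851/9 ≈ -2427.9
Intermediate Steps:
H = 2 (H = 1 + 1 = 2)
r = 484 (r = 44*11 = 484)
J(N) = -242/9 (J(N) = -484/(9*2) = -⅑*242 = -242/9)
J(1/49) - 2401 = -242/9 - 2401 = -21851/9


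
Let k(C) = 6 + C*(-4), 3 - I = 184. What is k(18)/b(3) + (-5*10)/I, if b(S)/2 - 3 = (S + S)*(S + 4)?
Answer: -1241/2715 ≈ -0.45709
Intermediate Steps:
I = -181 (I = 3 - 1*184 = 3 - 184 = -181)
k(C) = 6 - 4*C
b(S) = 6 + 4*S*(4 + S) (b(S) = 6 + 2*((S + S)*(S + 4)) = 6 + 2*((2*S)*(4 + S)) = 6 + 2*(2*S*(4 + S)) = 6 + 4*S*(4 + S))
k(18)/b(3) + (-5*10)/I = (6 - 4*18)/(6 + 4*3**2 + 16*3) - 5*10/(-181) = (6 - 72)/(6 + 4*9 + 48) - 50*(-1/181) = -66/(6 + 36 + 48) + 50/181 = -66/90 + 50/181 = -66*1/90 + 50/181 = -11/15 + 50/181 = -1241/2715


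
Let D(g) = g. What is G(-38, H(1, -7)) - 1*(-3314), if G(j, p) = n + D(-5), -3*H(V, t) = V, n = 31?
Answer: 3340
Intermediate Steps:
H(V, t) = -V/3
G(j, p) = 26 (G(j, p) = 31 - 5 = 26)
G(-38, H(1, -7)) - 1*(-3314) = 26 - 1*(-3314) = 26 + 3314 = 3340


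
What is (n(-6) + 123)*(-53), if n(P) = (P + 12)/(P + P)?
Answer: -12985/2 ≈ -6492.5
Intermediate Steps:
n(P) = (12 + P)/(2*P) (n(P) = (12 + P)/((2*P)) = (12 + P)*(1/(2*P)) = (12 + P)/(2*P))
(n(-6) + 123)*(-53) = ((½)*(12 - 6)/(-6) + 123)*(-53) = ((½)*(-⅙)*6 + 123)*(-53) = (-½ + 123)*(-53) = (245/2)*(-53) = -12985/2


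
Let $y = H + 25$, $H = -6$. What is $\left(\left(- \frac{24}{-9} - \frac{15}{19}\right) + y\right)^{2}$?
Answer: $\frac{1416100}{3249} \approx 435.86$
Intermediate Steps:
$y = 19$ ($y = -6 + 25 = 19$)
$\left(\left(- \frac{24}{-9} - \frac{15}{19}\right) + y\right)^{2} = \left(\left(- \frac{24}{-9} - \frac{15}{19}\right) + 19\right)^{2} = \left(\left(\left(-24\right) \left(- \frac{1}{9}\right) - \frac{15}{19}\right) + 19\right)^{2} = \left(\left(\frac{8}{3} - \frac{15}{19}\right) + 19\right)^{2} = \left(\frac{107}{57} + 19\right)^{2} = \left(\frac{1190}{57}\right)^{2} = \frac{1416100}{3249}$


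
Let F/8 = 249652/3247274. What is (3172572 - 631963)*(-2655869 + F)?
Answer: -10955528198642059505/1623637 ≈ -6.7475e+12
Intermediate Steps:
F = 998608/1623637 (F = 8*(249652/3247274) = 8*(249652*(1/3247274)) = 8*(124826/1623637) = 998608/1623637 ≈ 0.61504)
(3172572 - 631963)*(-2655869 + F) = (3172572 - 631963)*(-2655869 + 998608/1623637) = 2540609*(-4312166176945/1623637) = -10955528198642059505/1623637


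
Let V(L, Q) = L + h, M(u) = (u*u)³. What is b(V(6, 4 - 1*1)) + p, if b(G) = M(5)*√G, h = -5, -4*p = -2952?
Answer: 16363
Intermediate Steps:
p = 738 (p = -¼*(-2952) = 738)
M(u) = u⁶ (M(u) = (u²)³ = u⁶)
V(L, Q) = -5 + L (V(L, Q) = L - 5 = -5 + L)
b(G) = 15625*√G (b(G) = 5⁶*√G = 15625*√G)
b(V(6, 4 - 1*1)) + p = 15625*√(-5 + 6) + 738 = 15625*√1 + 738 = 15625*1 + 738 = 15625 + 738 = 16363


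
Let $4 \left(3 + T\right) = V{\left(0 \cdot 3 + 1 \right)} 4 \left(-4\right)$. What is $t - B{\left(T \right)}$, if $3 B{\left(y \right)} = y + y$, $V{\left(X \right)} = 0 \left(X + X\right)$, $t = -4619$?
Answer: $-4617$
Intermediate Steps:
$V{\left(X \right)} = 0$ ($V{\left(X \right)} = 0 \cdot 2 X = 0$)
$T = -3$ ($T = -3 + \frac{0 \cdot 4 \left(-4\right)}{4} = -3 + \frac{0 \left(-4\right)}{4} = -3 + \frac{1}{4} \cdot 0 = -3 + 0 = -3$)
$B{\left(y \right)} = \frac{2 y}{3}$ ($B{\left(y \right)} = \frac{y + y}{3} = \frac{2 y}{3}$)
$t - B{\left(T \right)} = -4619 - \frac{2}{3} \left(-3\right) = -4619 - -2 = -4619 + 2 = -4617$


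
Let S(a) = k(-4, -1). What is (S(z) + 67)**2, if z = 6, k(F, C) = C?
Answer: 4356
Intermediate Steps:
S(a) = -1
(S(z) + 67)**2 = (-1 + 67)**2 = 66**2 = 4356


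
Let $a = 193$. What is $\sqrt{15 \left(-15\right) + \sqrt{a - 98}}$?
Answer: $\sqrt{-225 + \sqrt{95}} \approx 14.672 i$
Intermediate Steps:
$\sqrt{15 \left(-15\right) + \sqrt{a - 98}} = \sqrt{15 \left(-15\right) + \sqrt{193 - 98}} = \sqrt{-225 + \sqrt{95}}$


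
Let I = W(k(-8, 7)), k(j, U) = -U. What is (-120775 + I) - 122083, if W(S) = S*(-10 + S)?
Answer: -242739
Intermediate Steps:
I = 119 (I = (-1*7)*(-10 - 1*7) = -7*(-10 - 7) = -7*(-17) = 119)
(-120775 + I) - 122083 = (-120775 + 119) - 122083 = -120656 - 122083 = -242739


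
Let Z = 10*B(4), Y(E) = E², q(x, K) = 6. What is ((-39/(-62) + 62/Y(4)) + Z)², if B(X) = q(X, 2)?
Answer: 255904009/61504 ≈ 4160.8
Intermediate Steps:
B(X) = 6
Z = 60 (Z = 10*6 = 60)
((-39/(-62) + 62/Y(4)) + Z)² = ((-39/(-62) + 62/(4²)) + 60)² = ((-39*(-1/62) + 62/16) + 60)² = ((39/62 + 62*(1/16)) + 60)² = ((39/62 + 31/8) + 60)² = (1117/248 + 60)² = (15997/248)² = 255904009/61504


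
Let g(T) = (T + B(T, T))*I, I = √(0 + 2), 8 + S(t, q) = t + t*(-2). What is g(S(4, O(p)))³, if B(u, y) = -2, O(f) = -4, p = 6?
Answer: -5488*√2 ≈ -7761.2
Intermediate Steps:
S(t, q) = -8 - t (S(t, q) = -8 + (t + t*(-2)) = -8 + (t - 2*t) = -8 - t)
I = √2 ≈ 1.4142
g(T) = √2*(-2 + T) (g(T) = (T - 2)*√2 = (-2 + T)*√2 = √2*(-2 + T))
g(S(4, O(p)))³ = (√2*(-2 + (-8 - 1*4)))³ = (√2*(-2 + (-8 - 4)))³ = (√2*(-2 - 12))³ = (√2*(-14))³ = (-14*√2)³ = -5488*√2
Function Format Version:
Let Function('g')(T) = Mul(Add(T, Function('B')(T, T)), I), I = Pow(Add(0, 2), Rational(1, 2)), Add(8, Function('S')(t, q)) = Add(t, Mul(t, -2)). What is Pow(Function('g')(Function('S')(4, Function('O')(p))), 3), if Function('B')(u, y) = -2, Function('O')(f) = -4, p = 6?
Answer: Mul(-5488, Pow(2, Rational(1, 2))) ≈ -7761.2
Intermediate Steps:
Function('S')(t, q) = Add(-8, Mul(-1, t)) (Function('S')(t, q) = Add(-8, Add(t, Mul(t, -2))) = Add(-8, Add(t, Mul(-2, t))) = Add(-8, Mul(-1, t)))
I = Pow(2, Rational(1, 2)) ≈ 1.4142
Function('g')(T) = Mul(Pow(2, Rational(1, 2)), Add(-2, T)) (Function('g')(T) = Mul(Add(T, -2), Pow(2, Rational(1, 2))) = Mul(Add(-2, T), Pow(2, Rational(1, 2))) = Mul(Pow(2, Rational(1, 2)), Add(-2, T)))
Pow(Function('g')(Function('S')(4, Function('O')(p))), 3) = Pow(Mul(Pow(2, Rational(1, 2)), Add(-2, Add(-8, Mul(-1, 4)))), 3) = Pow(Mul(Pow(2, Rational(1, 2)), Add(-2, Add(-8, -4))), 3) = Pow(Mul(Pow(2, Rational(1, 2)), Add(-2, -12)), 3) = Pow(Mul(Pow(2, Rational(1, 2)), -14), 3) = Pow(Mul(-14, Pow(2, Rational(1, 2))), 3) = Mul(-5488, Pow(2, Rational(1, 2)))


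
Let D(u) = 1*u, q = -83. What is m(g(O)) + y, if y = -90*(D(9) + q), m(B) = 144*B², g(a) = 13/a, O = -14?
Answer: 332424/49 ≈ 6784.2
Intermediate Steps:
D(u) = u
y = 6660 (y = -90*(9 - 83) = -90*(-74) = 6660)
m(g(O)) + y = 144*(13/(-14))² + 6660 = 144*(13*(-1/14))² + 6660 = 144*(-13/14)² + 6660 = 144*(169/196) + 6660 = 6084/49 + 6660 = 332424/49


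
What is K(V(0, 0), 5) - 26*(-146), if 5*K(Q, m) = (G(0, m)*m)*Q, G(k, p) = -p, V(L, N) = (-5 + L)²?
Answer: 3671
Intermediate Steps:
K(Q, m) = -Q*m²/5 (K(Q, m) = (((-m)*m)*Q)/5 = ((-m²)*Q)/5 = (-Q*m²)/5 = -Q*m²/5)
K(V(0, 0), 5) - 26*(-146) = -⅕*(-5 + 0)²*5² - 26*(-146) = -⅕*(-5)²*25 + 3796 = -⅕*25*25 + 3796 = -125 + 3796 = 3671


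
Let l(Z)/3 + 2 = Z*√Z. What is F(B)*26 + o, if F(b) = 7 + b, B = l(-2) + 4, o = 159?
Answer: 289 - 156*I*√2 ≈ 289.0 - 220.62*I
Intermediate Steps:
l(Z) = -6 + 3*Z^(3/2) (l(Z) = -6 + 3*(Z*√Z) = -6 + 3*Z^(3/2))
B = -2 - 6*I*√2 (B = (-6 + 3*(-2)^(3/2)) + 4 = (-6 + 3*(-2*I*√2)) + 4 = (-6 - 6*I*√2) + 4 = -2 - 6*I*√2 ≈ -2.0 - 8.4853*I)
F(B)*26 + o = (7 + (-2 - 6*I*√2))*26 + 159 = (5 - 6*I*√2)*26 + 159 = (130 - 156*I*√2) + 159 = 289 - 156*I*√2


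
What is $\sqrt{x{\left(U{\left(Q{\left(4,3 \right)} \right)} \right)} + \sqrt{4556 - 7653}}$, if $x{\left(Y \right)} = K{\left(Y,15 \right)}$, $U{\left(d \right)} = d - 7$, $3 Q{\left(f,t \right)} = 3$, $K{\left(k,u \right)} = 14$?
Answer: $\sqrt{14 + i \sqrt{3097}} \approx 5.9743 + 4.6575 i$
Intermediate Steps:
$Q{\left(f,t \right)} = 1$ ($Q{\left(f,t \right)} = \frac{1}{3} \cdot 3 = 1$)
$U{\left(d \right)} = -7 + d$ ($U{\left(d \right)} = d - 7 = -7 + d$)
$x{\left(Y \right)} = 14$
$\sqrt{x{\left(U{\left(Q{\left(4,3 \right)} \right)} \right)} + \sqrt{4556 - 7653}} = \sqrt{14 + \sqrt{4556 - 7653}} = \sqrt{14 + \sqrt{-3097}} = \sqrt{14 + i \sqrt{3097}}$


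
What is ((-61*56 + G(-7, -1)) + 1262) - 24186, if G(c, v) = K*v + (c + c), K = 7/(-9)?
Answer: -237179/9 ≈ -26353.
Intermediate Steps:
K = -7/9 (K = 7*(-⅑) = -7/9 ≈ -0.77778)
G(c, v) = 2*c - 7*v/9 (G(c, v) = -7*v/9 + (c + c) = -7*v/9 + 2*c = 2*c - 7*v/9)
((-61*56 + G(-7, -1)) + 1262) - 24186 = ((-61*56 + (2*(-7) - 7/9*(-1))) + 1262) - 24186 = ((-3416 + (-14 + 7/9)) + 1262) - 24186 = ((-3416 - 119/9) + 1262) - 24186 = (-30863/9 + 1262) - 24186 = -19505/9 - 24186 = -237179/9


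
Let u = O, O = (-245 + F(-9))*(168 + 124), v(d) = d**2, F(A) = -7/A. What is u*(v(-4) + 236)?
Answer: -17970848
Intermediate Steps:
O = -641816/9 (O = (-245 - 7/(-9))*(168 + 124) = (-245 - 7*(-1/9))*292 = (-245 + 7/9)*292 = -2198/9*292 = -641816/9 ≈ -71313.)
u = -641816/9 ≈ -71313.
u*(v(-4) + 236) = -641816*((-4)**2 + 236)/9 = -641816*(16 + 236)/9 = -641816/9*252 = -17970848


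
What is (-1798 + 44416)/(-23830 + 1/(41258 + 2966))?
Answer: -628246144/351285973 ≈ -1.7884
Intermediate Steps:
(-1798 + 44416)/(-23830 + 1/(41258 + 2966)) = 42618/(-23830 + 1/44224) = 42618/(-1053857919/44224) = 42618*(-44224/1053857919) = -628246144/351285973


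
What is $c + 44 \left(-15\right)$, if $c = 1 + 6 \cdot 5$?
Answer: $-629$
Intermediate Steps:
$c = 31$ ($c = 1 + 30 = 31$)
$c + 44 \left(-15\right) = 31 + 44 \left(-15\right) = 31 - 660 = -629$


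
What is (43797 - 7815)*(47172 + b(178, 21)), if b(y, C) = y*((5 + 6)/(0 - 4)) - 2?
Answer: 1679657751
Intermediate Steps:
b(y, C) = -2 - 11*y/4 (b(y, C) = y*(11/(-4)) - 2 = y*(11*(-1/4)) - 2 = y*(-11/4) - 2 = -11*y/4 - 2 = -2 - 11*y/4)
(43797 - 7815)*(47172 + b(178, 21)) = (43797 - 7815)*(47172 + (-2 - 11/4*178)) = 35982*(47172 + (-2 - 979/2)) = 35982*(47172 - 983/2) = 35982*(93361/2) = 1679657751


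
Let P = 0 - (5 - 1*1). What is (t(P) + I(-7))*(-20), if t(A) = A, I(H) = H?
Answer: 220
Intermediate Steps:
P = -4 (P = 0 - (5 - 1) = 0 - 1*4 = 0 - 4 = -4)
(t(P) + I(-7))*(-20) = (-4 - 7)*(-20) = -11*(-20) = 220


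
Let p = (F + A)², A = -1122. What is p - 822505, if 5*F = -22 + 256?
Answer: 8338751/25 ≈ 3.3355e+5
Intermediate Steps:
F = 234/5 (F = (-22 + 256)/5 = (⅕)*234 = 234/5 ≈ 46.800)
p = 28901376/25 (p = (234/5 - 1122)² = (-5376/5)² = 28901376/25 ≈ 1.1561e+6)
p - 822505 = 28901376/25 - 822505 = 8338751/25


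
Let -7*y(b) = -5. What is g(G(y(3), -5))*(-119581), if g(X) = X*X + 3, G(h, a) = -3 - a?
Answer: -837067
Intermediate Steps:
y(b) = 5/7 (y(b) = -⅐*(-5) = 5/7)
g(X) = 3 + X² (g(X) = X² + 3 = 3 + X²)
g(G(y(3), -5))*(-119581) = (3 + (-3 - 1*(-5))²)*(-119581) = (3 + (-3 + 5)²)*(-119581) = (3 + 2²)*(-119581) = (3 + 4)*(-119581) = 7*(-119581) = -837067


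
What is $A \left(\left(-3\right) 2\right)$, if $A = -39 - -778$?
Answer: $-4434$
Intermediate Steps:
$A = 739$ ($A = -39 + 778 = 739$)
$A \left(\left(-3\right) 2\right) = 739 \left(\left(-3\right) 2\right) = 739 \left(-6\right) = -4434$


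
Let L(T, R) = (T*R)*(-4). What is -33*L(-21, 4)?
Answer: -11088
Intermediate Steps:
L(T, R) = -4*R*T (L(T, R) = (R*T)*(-4) = -4*R*T)
-33*L(-21, 4) = -(-132)*4*(-21) = -33*336 = -11088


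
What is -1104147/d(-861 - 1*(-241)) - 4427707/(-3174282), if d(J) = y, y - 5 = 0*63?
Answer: -3504851808919/15871410 ≈ -2.2083e+5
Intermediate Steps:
y = 5 (y = 5 + 0*63 = 5 + 0 = 5)
d(J) = 5
-1104147/d(-861 - 1*(-241)) - 4427707/(-3174282) = -1104147/5 - 4427707/(-3174282) = -1104147*1/5 - 4427707*(-1/3174282) = -1104147/5 + 4427707/3174282 = -3504851808919/15871410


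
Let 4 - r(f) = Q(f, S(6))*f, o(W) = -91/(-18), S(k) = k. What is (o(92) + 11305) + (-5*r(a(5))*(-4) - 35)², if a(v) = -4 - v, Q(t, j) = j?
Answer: 22984831/18 ≈ 1.2769e+6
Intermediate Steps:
o(W) = 91/18 (o(W) = -91*(-1/18) = 91/18)
r(f) = 4 - 6*f
(o(92) + 11305) + (-5*r(a(5))*(-4) - 35)² = (91/18 + 11305) + (-5*(4 - 6*(-4 - 1*5))*(-4) - 35)² = 203581/18 + (-5*(4 - 6*(-4 - 5))*(-4) - 35)² = 203581/18 + (-5*(4 - 6*(-9))*(-4) - 35)² = 203581/18 + (-5*(4 + 54)*(-4) - 35)² = 203581/18 + (-5*58*(-4) - 35)² = 203581/18 + (-290*(-4) - 35)² = 203581/18 + (1160 - 35)² = 203581/18 + 1125² = 203581/18 + 1265625 = 22984831/18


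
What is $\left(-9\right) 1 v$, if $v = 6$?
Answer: $-54$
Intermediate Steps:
$\left(-9\right) 1 v = \left(-9\right) 1 \cdot 6 = \left(-9\right) 6 = -54$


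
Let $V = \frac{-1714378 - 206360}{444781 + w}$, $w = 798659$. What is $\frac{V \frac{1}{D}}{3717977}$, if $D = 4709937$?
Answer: $- \frac{2039}{23115097417432680} \approx -8.8211 \cdot 10^{-14}$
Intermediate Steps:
$V = - \frac{2039}{1320}$ ($V = \frac{-1714378 - 206360}{444781 + 798659} = - \frac{1920738}{1243440} = \left(-1920738\right) \frac{1}{1243440} = - \frac{2039}{1320} \approx -1.5447$)
$\frac{V \frac{1}{D}}{3717977} = \frac{\left(- \frac{2039}{1320}\right) \frac{1}{4709937}}{3717977} = \left(- \frac{2039}{1320}\right) \frac{1}{4709937} \cdot \frac{1}{3717977} = \left(- \frac{2039}{6217116840}\right) \frac{1}{3717977} = - \frac{2039}{23115097417432680}$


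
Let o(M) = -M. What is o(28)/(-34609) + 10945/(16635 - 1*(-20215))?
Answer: 6905951/23188030 ≈ 0.29782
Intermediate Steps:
o(28)/(-34609) + 10945/(16635 - 1*(-20215)) = -1*28/(-34609) + 10945/(16635 - 1*(-20215)) = -28*(-1/34609) + 10945/(16635 + 20215) = 28/34609 + 10945/36850 = 28/34609 + 10945*(1/36850) = 28/34609 + 199/670 = 6905951/23188030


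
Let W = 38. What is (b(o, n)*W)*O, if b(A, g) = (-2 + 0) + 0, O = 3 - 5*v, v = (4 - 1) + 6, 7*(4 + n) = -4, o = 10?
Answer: 3192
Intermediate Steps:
n = -32/7 (n = -4 + (⅐)*(-4) = -4 - 4/7 = -32/7 ≈ -4.5714)
v = 9 (v = 3 + 6 = 9)
O = -42 (O = 3 - 5*9 = 3 - 45 = -42)
b(A, g) = -2 (b(A, g) = -2 + 0 = -2)
(b(o, n)*W)*O = -2*38*(-42) = -76*(-42) = 3192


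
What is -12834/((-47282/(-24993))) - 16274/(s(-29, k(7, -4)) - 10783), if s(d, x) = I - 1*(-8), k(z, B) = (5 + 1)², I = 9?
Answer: -863133609206/127259503 ≈ -6782.5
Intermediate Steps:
k(z, B) = 36 (k(z, B) = 6² = 36)
s(d, x) = 17 (s(d, x) = 9 - 1*(-8) = 9 + 8 = 17)
-12834/((-47282/(-24993))) - 16274/(s(-29, k(7, -4)) - 10783) = -12834/((-47282/(-24993))) - 16274/(17 - 10783) = -12834/((-47282*(-1/24993))) - 16274/(-10766) = -12834/47282/24993 - 16274*(-1/10766) = -12834*24993/47282 + 8137/5383 = -160380081/23641 + 8137/5383 = -863133609206/127259503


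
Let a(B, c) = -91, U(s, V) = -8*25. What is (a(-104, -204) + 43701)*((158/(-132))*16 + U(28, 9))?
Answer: -315387520/33 ≈ -9.5572e+6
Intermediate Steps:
U(s, V) = -200
(a(-104, -204) + 43701)*((158/(-132))*16 + U(28, 9)) = (-91 + 43701)*((158/(-132))*16 - 200) = 43610*((158*(-1/132))*16 - 200) = 43610*(-79/66*16 - 200) = 43610*(-632/33 - 200) = 43610*(-7232/33) = -315387520/33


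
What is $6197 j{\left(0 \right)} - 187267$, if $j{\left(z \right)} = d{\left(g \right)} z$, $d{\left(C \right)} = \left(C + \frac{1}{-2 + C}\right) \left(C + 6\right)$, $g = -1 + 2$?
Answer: $-187267$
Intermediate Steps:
$g = 1$
$d{\left(C \right)} = \left(6 + C\right) \left(C + \frac{1}{-2 + C}\right)$ ($d{\left(C \right)} = \left(C + \frac{1}{-2 + C}\right) \left(6 + C\right) = \left(6 + C\right) \left(C + \frac{1}{-2 + C}\right)$)
$j{\left(z \right)} = 0$ ($j{\left(z \right)} = \frac{6 + 1^{3} - 11 + 4 \cdot 1^{2}}{-2 + 1} z = \frac{6 + 1 - 11 + 4 \cdot 1}{-1} z = - (6 + 1 - 11 + 4) z = \left(-1\right) 0 z = 0 z = 0$)
$6197 j{\left(0 \right)} - 187267 = 6197 \cdot 0 - 187267 = 0 - 187267 = -187267$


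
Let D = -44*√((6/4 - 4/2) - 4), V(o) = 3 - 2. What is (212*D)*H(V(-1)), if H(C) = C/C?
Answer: -13992*I*√2 ≈ -19788.0*I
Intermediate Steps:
V(o) = 1
H(C) = 1
D = -66*I*√2 (D = -44*√((6*(¼) - 4*½) - 4) = -44*√((3/2 - 2) - 4) = -44*√(-½ - 4) = -66*I*√2 ≈ -93.338*I)
(212*D)*H(V(-1)) = (212*(-66*I*√2))*1 = -13992*I*√2*1 = -13992*I*√2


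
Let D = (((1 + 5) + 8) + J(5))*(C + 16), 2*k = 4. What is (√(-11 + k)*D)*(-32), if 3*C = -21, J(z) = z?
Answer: -16416*I ≈ -16416.0*I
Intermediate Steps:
k = 2 (k = (½)*4 = 2)
C = -7 (C = (⅓)*(-21) = -7)
D = 171 (D = (((1 + 5) + 8) + 5)*(-7 + 16) = ((6 + 8) + 5)*9 = (14 + 5)*9 = 19*9 = 171)
(√(-11 + k)*D)*(-32) = (√(-11 + 2)*171)*(-32) = (√(-9)*171)*(-32) = ((3*I)*171)*(-32) = (513*I)*(-32) = -16416*I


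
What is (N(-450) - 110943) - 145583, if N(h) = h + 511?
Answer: -256465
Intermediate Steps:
N(h) = 511 + h
(N(-450) - 110943) - 145583 = ((511 - 450) - 110943) - 145583 = (61 - 110943) - 145583 = -110882 - 145583 = -256465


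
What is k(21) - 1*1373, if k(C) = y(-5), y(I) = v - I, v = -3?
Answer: -1371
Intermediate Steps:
y(I) = -3 - I
k(C) = 2 (k(C) = -3 - 1*(-5) = -3 + 5 = 2)
k(21) - 1*1373 = 2 - 1*1373 = 2 - 1373 = -1371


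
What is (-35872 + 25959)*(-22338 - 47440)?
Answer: 691709314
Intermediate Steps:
(-35872 + 25959)*(-22338 - 47440) = -9913*(-69778) = 691709314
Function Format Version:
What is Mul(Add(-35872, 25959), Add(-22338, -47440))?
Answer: 691709314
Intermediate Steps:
Mul(Add(-35872, 25959), Add(-22338, -47440)) = Mul(-9913, -69778) = 691709314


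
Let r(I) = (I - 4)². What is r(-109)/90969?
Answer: 12769/90969 ≈ 0.14037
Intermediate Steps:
r(I) = (-4 + I)²
r(-109)/90969 = (-4 - 109)²/90969 = (-113)²*(1/90969) = 12769*(1/90969) = 12769/90969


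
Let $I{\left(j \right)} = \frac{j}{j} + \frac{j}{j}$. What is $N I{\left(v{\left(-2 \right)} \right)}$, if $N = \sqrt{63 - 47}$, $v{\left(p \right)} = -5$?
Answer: $8$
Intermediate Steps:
$I{\left(j \right)} = 2$ ($I{\left(j \right)} = 1 + 1 = 2$)
$N = 4$ ($N = \sqrt{16} = 4$)
$N I{\left(v{\left(-2 \right)} \right)} = 4 \cdot 2 = 8$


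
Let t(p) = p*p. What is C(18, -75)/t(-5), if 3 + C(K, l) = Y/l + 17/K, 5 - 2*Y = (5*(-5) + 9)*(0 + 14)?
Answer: -806/5625 ≈ -0.14329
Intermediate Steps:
t(p) = p²
Y = 229/2 (Y = 5/2 - (5*(-5) + 9)*(0 + 14)/2 = 5/2 - (-25 + 9)*14/2 = 5/2 - (-8)*14 = 5/2 - ½*(-224) = 5/2 + 112 = 229/2 ≈ 114.50)
C(K, l) = -3 + 17/K + 229/(2*l) (C(K, l) = -3 + (229/(2*l) + 17/K) = -3 + (17/K + 229/(2*l)) = -3 + 17/K + 229/(2*l))
C(18, -75)/t(-5) = (-3 + 17/18 + (229/2)/(-75))/((-5)²) = (-3 + 17*(1/18) + (229/2)*(-1/75))/25 = (-3 + 17/18 - 229/150)*(1/25) = -806/225*1/25 = -806/5625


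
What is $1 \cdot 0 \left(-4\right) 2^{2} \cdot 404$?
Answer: $0$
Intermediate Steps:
$1 \cdot 0 \left(-4\right) 2^{2} \cdot 404 = 0 \left(-4\right) 4 \cdot 404 = 0 \cdot 4 \cdot 404 = 0 \cdot 404 = 0$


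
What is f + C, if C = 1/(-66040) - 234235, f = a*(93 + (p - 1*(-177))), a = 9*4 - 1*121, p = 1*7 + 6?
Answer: -17057471601/66040 ≈ -2.5829e+5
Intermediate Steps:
p = 13 (p = 7 + 6 = 13)
a = -85 (a = 36 - 121 = -85)
f = -24055 (f = -85*(93 + (13 - 1*(-177))) = -85*(93 + (13 + 177)) = -85*(93 + 190) = -85*283 = -24055)
C = -15468879401/66040 (C = -1/66040 - 234235 = -15468879401/66040 ≈ -2.3424e+5)
f + C = -24055 - 15468879401/66040 = -17057471601/66040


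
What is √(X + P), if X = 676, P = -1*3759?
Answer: I*√3083 ≈ 55.525*I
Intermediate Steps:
P = -3759
√(X + P) = √(676 - 3759) = √(-3083) = I*√3083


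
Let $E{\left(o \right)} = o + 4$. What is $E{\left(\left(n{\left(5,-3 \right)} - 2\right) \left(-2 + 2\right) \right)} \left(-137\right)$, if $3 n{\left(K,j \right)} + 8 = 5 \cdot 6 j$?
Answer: $-548$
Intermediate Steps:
$n{\left(K,j \right)} = - \frac{8}{3} + 10 j$ ($n{\left(K,j \right)} = - \frac{8}{3} + \frac{5 \cdot 6 j}{3} = - \frac{8}{3} + \frac{30 j}{3} = - \frac{8}{3} + 10 j$)
$E{\left(o \right)} = 4 + o$
$E{\left(\left(n{\left(5,-3 \right)} - 2\right) \left(-2 + 2\right) \right)} \left(-137\right) = \left(4 + \left(\left(- \frac{8}{3} + 10 \left(-3\right)\right) - 2\right) \left(-2 + 2\right)\right) \left(-137\right) = \left(4 + \left(\left(- \frac{8}{3} - 30\right) - 2\right) 0\right) \left(-137\right) = \left(4 + \left(- \frac{98}{3} - 2\right) 0\right) \left(-137\right) = \left(4 - 0\right) \left(-137\right) = \left(4 + 0\right) \left(-137\right) = 4 \left(-137\right) = -548$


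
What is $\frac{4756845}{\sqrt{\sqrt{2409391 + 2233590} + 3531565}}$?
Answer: $\frac{4756845}{\sqrt{3531565 + \sqrt{4642981}}} \approx 2530.5$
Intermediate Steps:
$\frac{4756845}{\sqrt{\sqrt{2409391 + 2233590} + 3531565}} = \frac{4756845}{\sqrt{\sqrt{4642981} + 3531565}} = \frac{4756845}{\sqrt{3531565 + \sqrt{4642981}}}$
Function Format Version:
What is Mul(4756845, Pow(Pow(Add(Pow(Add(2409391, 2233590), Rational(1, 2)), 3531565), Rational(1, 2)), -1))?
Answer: Mul(4756845, Pow(Add(3531565, Pow(4642981, Rational(1, 2))), Rational(-1, 2))) ≈ 2530.5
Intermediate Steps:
Mul(4756845, Pow(Pow(Add(Pow(Add(2409391, 2233590), Rational(1, 2)), 3531565), Rational(1, 2)), -1)) = Mul(4756845, Pow(Pow(Add(Pow(4642981, Rational(1, 2)), 3531565), Rational(1, 2)), -1)) = Mul(4756845, Pow(Pow(Add(3531565, Pow(4642981, Rational(1, 2))), Rational(1, 2)), -1)) = Mul(4756845, Pow(Add(3531565, Pow(4642981, Rational(1, 2))), Rational(-1, 2)))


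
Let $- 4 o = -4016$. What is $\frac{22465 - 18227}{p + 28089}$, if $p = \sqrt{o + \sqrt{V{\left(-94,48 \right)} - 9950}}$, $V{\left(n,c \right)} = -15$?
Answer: $\frac{4238}{28089 + \sqrt{1004 + i \sqrt{9965}}} \approx 0.15071 - 8.4317 \cdot 10^{-6} i$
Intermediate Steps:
$o = 1004$ ($o = \left(- \frac{1}{4}\right) \left(-4016\right) = 1004$)
$p = \sqrt{1004 + i \sqrt{9965}}$ ($p = \sqrt{1004 + \sqrt{-15 - 9950}} = \sqrt{1004 + \sqrt{-9965}} = \sqrt{1004 + i \sqrt{9965}} \approx 31.725 + 1.5733 i$)
$\frac{22465 - 18227}{p + 28089} = \frac{22465 - 18227}{\sqrt{1004 + i \sqrt{9965}} + 28089} = \frac{4238}{28089 + \sqrt{1004 + i \sqrt{9965}}}$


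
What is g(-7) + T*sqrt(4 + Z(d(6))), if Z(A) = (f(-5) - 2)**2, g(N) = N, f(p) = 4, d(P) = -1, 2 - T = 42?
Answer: -7 - 80*sqrt(2) ≈ -120.14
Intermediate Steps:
T = -40 (T = 2 - 1*42 = 2 - 42 = -40)
Z(A) = 4 (Z(A) = (4 - 2)**2 = 2**2 = 4)
g(-7) + T*sqrt(4 + Z(d(6))) = -7 - 40*sqrt(4 + 4) = -7 - 80*sqrt(2)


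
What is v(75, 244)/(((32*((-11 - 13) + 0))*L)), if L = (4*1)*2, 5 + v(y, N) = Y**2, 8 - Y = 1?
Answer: -11/1536 ≈ -0.0071615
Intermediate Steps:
Y = 7 (Y = 8 - 1*1 = 8 - 1 = 7)
v(y, N) = 44 (v(y, N) = -5 + 7**2 = -5 + 49 = 44)
L = 8 (L = 4*2 = 8)
v(75, 244)/(((32*((-11 - 13) + 0))*L)) = 44/(((32*((-11 - 13) + 0))*8)) = 44/(((32*(-24 + 0))*8)) = 44/(((32*(-24))*8)) = 44/((-768*8)) = 44/(-6144) = 44*(-1/6144) = -11/1536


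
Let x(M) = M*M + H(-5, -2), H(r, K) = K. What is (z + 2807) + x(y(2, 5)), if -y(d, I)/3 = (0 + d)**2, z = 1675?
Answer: 4624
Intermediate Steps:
y(d, I) = -3*d**2 (y(d, I) = -3*(0 + d)**2 = -3*d**2)
x(M) = -2 + M**2 (x(M) = M*M - 2 = M**2 - 2 = -2 + M**2)
(z + 2807) + x(y(2, 5)) = (1675 + 2807) + (-2 + (-3*2**2)**2) = 4482 + (-2 + (-3*4)**2) = 4482 + (-2 + (-12)**2) = 4482 + (-2 + 144) = 4482 + 142 = 4624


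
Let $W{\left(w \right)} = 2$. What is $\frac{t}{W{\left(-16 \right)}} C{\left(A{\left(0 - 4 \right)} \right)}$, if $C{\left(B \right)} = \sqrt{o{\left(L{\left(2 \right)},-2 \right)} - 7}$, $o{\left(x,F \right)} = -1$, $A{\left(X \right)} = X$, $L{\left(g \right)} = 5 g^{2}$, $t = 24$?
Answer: $24 i \sqrt{2} \approx 33.941 i$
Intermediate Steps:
$C{\left(B \right)} = 2 i \sqrt{2}$ ($C{\left(B \right)} = \sqrt{-1 - 7} = \sqrt{-8} = 2 i \sqrt{2}$)
$\frac{t}{W{\left(-16 \right)}} C{\left(A{\left(0 - 4 \right)} \right)} = \frac{24}{2} \cdot 2 i \sqrt{2} = 24 \cdot \frac{1}{2} \cdot 2 i \sqrt{2} = 12 \cdot 2 i \sqrt{2} = 24 i \sqrt{2}$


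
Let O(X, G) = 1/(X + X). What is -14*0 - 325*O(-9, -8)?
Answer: 325/18 ≈ 18.056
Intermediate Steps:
O(X, G) = 1/(2*X)
-14*0 - 325*O(-9, -8) = -14*0 - 325/(2*(-9)) = 0 - 325*(-1)/(2*9) = 0 - 325*(-1/18) = 0 + 325/18 = 325/18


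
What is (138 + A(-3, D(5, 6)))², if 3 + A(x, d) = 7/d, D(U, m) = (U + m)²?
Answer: 267060964/14641 ≈ 18241.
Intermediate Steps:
A(x, d) = -3 + 7/d
(138 + A(-3, D(5, 6)))² = (138 + (-3 + 7/((5 + 6)²)))² = (138 + (-3 + 7/(11²)))² = (138 + (-3 + 7/121))² = (138 - 356/121)² = (16342/121)² = 267060964/14641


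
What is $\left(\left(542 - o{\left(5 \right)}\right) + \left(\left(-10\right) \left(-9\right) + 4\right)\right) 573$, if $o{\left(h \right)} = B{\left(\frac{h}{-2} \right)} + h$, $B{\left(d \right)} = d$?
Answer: $\frac{725991}{2} \approx 3.63 \cdot 10^{5}$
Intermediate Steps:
$o{\left(h \right)} = \frac{h}{2}$ ($o{\left(h \right)} = \frac{h}{-2} + h = h \left(- \frac{1}{2}\right) + h = - \frac{h}{2} + h = \frac{h}{2}$)
$\left(\left(542 - o{\left(5 \right)}\right) + \left(\left(-10\right) \left(-9\right) + 4\right)\right) 573 = \left(\left(542 - \frac{1}{2} \cdot 5\right) + \left(\left(-10\right) \left(-9\right) + 4\right)\right) 573 = \left(\left(542 - \frac{5}{2}\right) + \left(90 + 4\right)\right) 573 = \left(\left(542 - \frac{5}{2}\right) + 94\right) 573 = \left(\frac{1079}{2} + 94\right) 573 = \frac{1267}{2} \cdot 573 = \frac{725991}{2}$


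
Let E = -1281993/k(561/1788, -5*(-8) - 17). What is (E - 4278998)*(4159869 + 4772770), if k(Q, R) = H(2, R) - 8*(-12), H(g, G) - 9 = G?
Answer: -4903962865881943/128 ≈ -3.8312e+13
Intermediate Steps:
H(g, G) = 9 + G
k(Q, R) = 105 + R (k(Q, R) = (9 + R) - 8*(-12) = (9 + R) + 96 = 105 + R)
E = -1281993/128 (E = -1281993/(105 + (-5*(-8) - 17)) = -1281993/(105 + (40 - 17)) = -1281993/(105 + 23) = -1281993/128 ≈ -10016.)
(E - 4278998)*(4159869 + 4772770) = (-1281993/128 - 4278998)*(4159869 + 4772770) = -548993737/128*8932639 = -4903962865881943/128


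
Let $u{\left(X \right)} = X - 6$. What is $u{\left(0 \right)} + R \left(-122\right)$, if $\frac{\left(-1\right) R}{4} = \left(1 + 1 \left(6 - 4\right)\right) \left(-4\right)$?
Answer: $-5862$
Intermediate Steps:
$u{\left(X \right)} = -6 + X$ ($u{\left(X \right)} = X - 6 = -6 + X$)
$R = 48$ ($R = - 4 \left(1 + 1 \left(6 - 4\right)\right) \left(-4\right) = - 4 \left(1 + 1 \cdot 2\right) \left(-4\right) = - 4 \left(1 + 2\right) \left(-4\right) = - 4 \cdot 3 \left(-4\right) = \left(-4\right) \left(-12\right) = 48$)
$u{\left(0 \right)} + R \left(-122\right) = \left(-6 + 0\right) + 48 \left(-122\right) = -6 - 5856 = -5862$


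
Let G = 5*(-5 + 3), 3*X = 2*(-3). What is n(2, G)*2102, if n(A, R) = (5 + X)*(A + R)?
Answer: -50448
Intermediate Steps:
X = -2 (X = (2*(-3))/3 = (⅓)*(-6) = -2)
G = -10 (G = 5*(-2) = -10)
n(A, R) = 3*A + 3*R (n(A, R) = (5 - 2)*(A + R) = 3*(A + R) = 3*A + 3*R)
n(2, G)*2102 = (3*2 + 3*(-10))*2102 = (6 - 30)*2102 = -24*2102 = -50448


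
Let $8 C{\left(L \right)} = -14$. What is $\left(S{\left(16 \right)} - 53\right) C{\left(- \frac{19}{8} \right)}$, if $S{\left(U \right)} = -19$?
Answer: $126$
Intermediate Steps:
$C{\left(L \right)} = - \frac{7}{4}$ ($C{\left(L \right)} = \frac{1}{8} \left(-14\right) = - \frac{7}{4}$)
$\left(S{\left(16 \right)} - 53\right) C{\left(- \frac{19}{8} \right)} = \left(-19 - 53\right) \left(- \frac{7}{4}\right) = \left(-72\right) \left(- \frac{7}{4}\right) = 126$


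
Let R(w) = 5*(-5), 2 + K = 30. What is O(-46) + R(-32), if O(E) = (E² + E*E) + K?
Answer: 4235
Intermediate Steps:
K = 28 (K = -2 + 30 = 28)
O(E) = 28 + 2*E² (O(E) = (E² + E*E) + 28 = (E² + E²) + 28 = 2*E² + 28 = 28 + 2*E²)
R(w) = -25
O(-46) + R(-32) = (28 + 2*(-46)²) - 25 = (28 + 2*2116) - 25 = (28 + 4232) - 25 = 4260 - 25 = 4235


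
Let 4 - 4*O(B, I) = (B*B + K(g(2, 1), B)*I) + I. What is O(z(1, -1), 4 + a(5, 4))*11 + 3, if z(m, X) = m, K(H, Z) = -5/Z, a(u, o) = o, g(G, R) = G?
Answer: 397/4 ≈ 99.250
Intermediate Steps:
O(B, I) = 1 - I/4 - B²/4 + 5*I/(4*B) (O(B, I) = 1 - ((B*B + (-5/B)*I) + I)/4 = 1 - ((B² - 5*I/B) + I)/4 = 1 - (I + B² - 5*I/B)/4 = 1 + (-I/4 - B²/4 + 5*I/(4*B)) = 1 - I/4 - B²/4 + 5*I/(4*B))
O(z(1, -1), 4 + a(5, 4))*11 + 3 = ((¼)*(5*(4 + 4) + 1*(4 - (4 + 4) - 1*1²))/1)*11 + 3 = ((¼)*1*(5*8 + 1*(4 - 1*8 - 1*1)))*11 + 3 = ((¼)*1*(40 + 1*(4 - 8 - 1)))*11 + 3 = ((¼)*1*(40 + 1*(-5)))*11 + 3 = ((¼)*1*(40 - 5))*11 + 3 = ((¼)*1*35)*11 + 3 = (35/4)*11 + 3 = 385/4 + 3 = 397/4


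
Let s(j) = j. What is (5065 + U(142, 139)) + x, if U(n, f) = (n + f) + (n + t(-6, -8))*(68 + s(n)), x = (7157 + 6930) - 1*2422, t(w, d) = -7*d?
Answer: 58591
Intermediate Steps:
x = 11665 (x = 14087 - 2422 = 11665)
U(n, f) = f + n + (56 + n)*(68 + n) (U(n, f) = (n + f) + (n - 7*(-8))*(68 + n) = (f + n) + (n + 56)*(68 + n) = (f + n) + (56 + n)*(68 + n) = f + n + (56 + n)*(68 + n))
(5065 + U(142, 139)) + x = (5065 + (3808 + 139 + 142² + 125*142)) + 11665 = (5065 + (3808 + 139 + 20164 + 17750)) + 11665 = (5065 + 41861) + 11665 = 46926 + 11665 = 58591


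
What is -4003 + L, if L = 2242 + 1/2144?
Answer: -3775583/2144 ≈ -1761.0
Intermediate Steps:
L = 4806849/2144 (L = 2242 + 1/2144 = 4806849/2144 ≈ 2242.0)
-4003 + L = -4003 + 4806849/2144 = -3775583/2144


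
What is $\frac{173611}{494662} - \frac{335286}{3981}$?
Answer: $- \frac{55054032647}{656416474} \approx -83.871$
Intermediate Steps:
$\frac{173611}{494662} - \frac{335286}{3981} = 173611 \cdot \frac{1}{494662} - \frac{111762}{1327} = \frac{173611}{494662} - \frac{111762}{1327} = - \frac{55054032647}{656416474}$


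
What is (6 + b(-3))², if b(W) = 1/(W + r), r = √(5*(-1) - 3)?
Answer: (I + 408*√2)/(I + 12*√2) ≈ 33.886 - 1.9378*I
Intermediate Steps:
r = 2*I*√2 (r = √(-5 - 3) = √(-8) = 2*I*√2 ≈ 2.8284*I)
b(W) = 1/(W + 2*I*√2)
(6 + b(-3))² = (6 + 1/(-3 + 2*I*√2))²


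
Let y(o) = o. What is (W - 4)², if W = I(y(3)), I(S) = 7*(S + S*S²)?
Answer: 42436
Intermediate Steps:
I(S) = 7*S + 7*S³ (I(S) = 7*(S + S³) = 7*S + 7*S³)
W = 210 (W = 7*3*(1 + 3²) = 7*3*(1 + 9) = 7*3*10 = 210)
(W - 4)² = (210 - 4)² = 206² = 42436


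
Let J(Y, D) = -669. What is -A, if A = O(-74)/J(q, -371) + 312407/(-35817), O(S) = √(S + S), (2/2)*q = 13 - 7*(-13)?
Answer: 312407/35817 + 2*I*√37/669 ≈ 8.7223 + 0.018185*I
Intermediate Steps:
q = 104 (q = 13 - 7*(-13) = 13 + 91 = 104)
O(S) = √2*√S (O(S) = √(2*S) = √2*√S)
A = -312407/35817 - 2*I*√37/669 (A = (√2*√(-74))/(-669) + 312407/(-35817) = (√2*(I*√74))*(-1/669) + 312407*(-1/35817) = (2*I*√37)*(-1/669) - 312407/35817 = -2*I*√37/669 - 312407/35817 = -312407/35817 - 2*I*√37/669 ≈ -8.7223 - 0.018185*I)
-A = -(-312407/35817 - 2*I*√37/669) = 312407/35817 + 2*I*√37/669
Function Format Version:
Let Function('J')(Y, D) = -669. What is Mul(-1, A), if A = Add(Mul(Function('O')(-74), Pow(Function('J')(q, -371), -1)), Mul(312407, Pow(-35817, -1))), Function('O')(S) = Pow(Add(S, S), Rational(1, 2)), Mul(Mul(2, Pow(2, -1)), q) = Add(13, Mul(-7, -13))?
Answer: Add(Rational(312407, 35817), Mul(Rational(2, 669), I, Pow(37, Rational(1, 2)))) ≈ Add(8.7223, Mul(0.018185, I))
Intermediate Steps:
q = 104 (q = Add(13, Mul(-7, -13)) = Add(13, 91) = 104)
Function('O')(S) = Mul(Pow(2, Rational(1, 2)), Pow(S, Rational(1, 2))) (Function('O')(S) = Pow(Mul(2, S), Rational(1, 2)) = Mul(Pow(2, Rational(1, 2)), Pow(S, Rational(1, 2))))
A = Add(Rational(-312407, 35817), Mul(Rational(-2, 669), I, Pow(37, Rational(1, 2)))) (A = Add(Mul(Mul(Pow(2, Rational(1, 2)), Pow(-74, Rational(1, 2))), Pow(-669, -1)), Mul(312407, Pow(-35817, -1))) = Add(Mul(Mul(Pow(2, Rational(1, 2)), Mul(I, Pow(74, Rational(1, 2)))), Rational(-1, 669)), Mul(312407, Rational(-1, 35817))) = Add(Mul(Mul(2, I, Pow(37, Rational(1, 2))), Rational(-1, 669)), Rational(-312407, 35817)) = Add(Mul(Rational(-2, 669), I, Pow(37, Rational(1, 2))), Rational(-312407, 35817)) = Add(Rational(-312407, 35817), Mul(Rational(-2, 669), I, Pow(37, Rational(1, 2)))) ≈ Add(-8.7223, Mul(-0.018185, I)))
Mul(-1, A) = Mul(-1, Add(Rational(-312407, 35817), Mul(Rational(-2, 669), I, Pow(37, Rational(1, 2))))) = Add(Rational(312407, 35817), Mul(Rational(2, 669), I, Pow(37, Rational(1, 2))))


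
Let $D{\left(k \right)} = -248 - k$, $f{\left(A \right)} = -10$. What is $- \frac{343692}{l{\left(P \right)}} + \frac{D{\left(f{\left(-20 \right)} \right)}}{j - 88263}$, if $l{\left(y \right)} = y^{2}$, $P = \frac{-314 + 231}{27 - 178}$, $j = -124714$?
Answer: $- \frac{1668998793566702}{1467198553} \approx -1.1375 \cdot 10^{6}$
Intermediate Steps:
$P = \frac{83}{151}$ ($P = - \frac{83}{-151} = \left(-83\right) \left(- \frac{1}{151}\right) = \frac{83}{151} \approx 0.54967$)
$- \frac{343692}{l{\left(P \right)}} + \frac{D{\left(f{\left(-20 \right)} \right)}}{j - 88263} = - \frac{343692}{\left(\frac{83}{151}\right)^{2}} + \frac{-248 - -10}{-124714 - 88263} = - \frac{343692}{\frac{6889}{22801}} + \frac{-248 + 10}{-212977} = \left(-343692\right) \frac{22801}{6889} - - \frac{238}{212977} = - \frac{7836521292}{6889} + \frac{238}{212977} = - \frac{1668998793566702}{1467198553}$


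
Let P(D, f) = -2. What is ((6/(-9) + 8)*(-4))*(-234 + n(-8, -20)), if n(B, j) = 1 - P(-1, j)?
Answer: 6776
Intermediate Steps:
n(B, j) = 3 (n(B, j) = 1 - 1*(-2) = 1 + 2 = 3)
((6/(-9) + 8)*(-4))*(-234 + n(-8, -20)) = ((6/(-9) + 8)*(-4))*(-234 + 3) = ((6*(-⅑) + 8)*(-4))*(-231) = ((-⅔ + 8)*(-4))*(-231) = ((22/3)*(-4))*(-231) = -88/3*(-231) = 6776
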